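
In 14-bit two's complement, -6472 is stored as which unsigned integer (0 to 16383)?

6472 in 14 bits: 01100101001000
Invert: 10011010110111
Add 1:  10011010111000 = 9912
(Check: 2^14 - 6472 = 16384 - 6472 = 9912.)

9912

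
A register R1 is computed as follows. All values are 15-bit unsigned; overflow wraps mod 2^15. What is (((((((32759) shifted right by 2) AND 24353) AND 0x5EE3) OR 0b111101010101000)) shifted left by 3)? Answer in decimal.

32759 = 111111111110111
→ shifted right by 2 → 001111111111101 = 8189
24353 = 101111100100001
→ AND → 001111100100001 = 7969
0x5EE3 = 101111011100011
→ AND → 001111000100001 = 7713
0b111101010101000 = 111101010101000
→ OR → 111111010101001 = 32425
→ shifted left by 3 (mod 2^15) → 111010101001000 = 30024

30024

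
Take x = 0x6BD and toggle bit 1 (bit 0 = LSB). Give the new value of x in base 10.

x = 11010111101
bit 1 is currently 0; toggle it via x ^ (1 << 1) = x ^ 2
→ 11010111111 = 1727

1727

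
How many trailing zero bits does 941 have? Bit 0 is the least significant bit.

0

941 = 1110101101
Trailing zeros: 0, so the lowest set bit is bit 0 (value 1).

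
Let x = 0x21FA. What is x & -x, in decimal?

2

x = 10000111111010 = 8698
-x (two's complement) = …01111000000110
AND   = 00000000000010 = 2
(x & -x isolates the lowest set bit of x.)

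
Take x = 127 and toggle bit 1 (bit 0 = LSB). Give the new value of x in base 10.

125

x = 01111111
bit 1 is currently 1; toggle it via x ^ (1 << 1) = x ^ 2
→ 01111101 = 125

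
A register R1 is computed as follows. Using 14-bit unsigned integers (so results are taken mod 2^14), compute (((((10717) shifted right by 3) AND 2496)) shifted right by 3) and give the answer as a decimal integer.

32

10717 = 10100111011101
→ shifted right by 3 → 00010100111011 = 1339
2496 = 00100111000000
→ AND → 00000100000000 = 256
→ shifted right by 3 → 00000000100000 = 32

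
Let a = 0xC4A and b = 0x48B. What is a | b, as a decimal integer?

0xC4A = 110001001010
0x48B = 010010001011
 OR → 110011001011 = 3275

3275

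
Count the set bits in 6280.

4

6280 = 1100010001000
Count the 1s: 1 + 1 + 1 + 1 = 4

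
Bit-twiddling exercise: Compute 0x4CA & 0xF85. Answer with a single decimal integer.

1152

0x4CA = 010011001010
0xF85 = 111110000101
AND → 010010000000 = 1152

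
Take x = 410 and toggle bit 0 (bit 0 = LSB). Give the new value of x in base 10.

x = 00000110011010
bit 0 is currently 0; toggle it via x ^ (1 << 0) = x ^ 1
→ 00000110011011 = 411

411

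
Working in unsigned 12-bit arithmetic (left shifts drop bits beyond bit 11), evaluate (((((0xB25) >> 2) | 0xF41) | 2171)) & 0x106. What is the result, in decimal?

0xB25 = 101100100101
→ >> 2 → 001011001001 = 713
0xF41 = 111101000001
→ | → 111111001001 = 4041
2171 = 100001111011
→ | → 111111111011 = 4091
0x106 = 000100000110
→ & → 000100000010 = 258

258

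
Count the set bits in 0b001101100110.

n = 1101100110
Count the 1s: 1 + 1 + 1 + 1 + 1 + 1 = 6

6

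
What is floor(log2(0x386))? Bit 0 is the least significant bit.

0x386 = 1110000110
The topmost 1 is at position 9 (since 2^9 = 512 ≤ 902 < 1024).

9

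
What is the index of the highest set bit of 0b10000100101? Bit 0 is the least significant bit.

0b10000100101 = 10000100101
The topmost 1 is at position 10 (since 2^10 = 1024 ≤ 1061 < 2048).

10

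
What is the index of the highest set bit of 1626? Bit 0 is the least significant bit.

1626 = 11001011010
The topmost 1 is at position 10 (since 2^10 = 1024 ≤ 1626 < 2048).

10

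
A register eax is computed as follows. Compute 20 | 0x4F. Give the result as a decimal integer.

20 = 0010100
0x4F = 1001111
 OR → 1011111 = 95

95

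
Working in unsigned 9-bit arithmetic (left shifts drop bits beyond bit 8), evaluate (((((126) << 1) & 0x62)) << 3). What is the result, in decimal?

126 = 001111110
→ << 1 (mod 2^9) → 011111100 = 252
0x62 = 001100010
→ & → 001100000 = 96
→ << 3 (mod 2^9) → 100000000 = 256

256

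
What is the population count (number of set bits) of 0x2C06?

0x2C06 = 10110000000110
Count the 1s: 1 + 1 + 1 + 1 + 1 = 5

5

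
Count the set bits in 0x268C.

0x268C = 10011010001100
Count the 1s: 1 + 1 + 1 + 1 + 1 + 1 = 6

6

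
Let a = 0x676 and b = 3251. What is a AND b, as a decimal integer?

1074

0x676 = 011001110110
3251 = 110010110011
AND → 010000110010 = 1074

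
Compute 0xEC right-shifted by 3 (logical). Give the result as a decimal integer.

29

0xEC = 11101100
shift right by 3 → 00011101 = 29
(equivalently, floor(236 / 8))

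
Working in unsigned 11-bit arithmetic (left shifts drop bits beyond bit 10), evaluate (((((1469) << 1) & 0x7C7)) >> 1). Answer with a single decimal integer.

1469 = 10110111101
→ << 1 (mod 2^11) → 01101111010 = 890
0x7C7 = 11111000111
→ & → 01101000010 = 834
→ >> 1 → 00110100001 = 417

417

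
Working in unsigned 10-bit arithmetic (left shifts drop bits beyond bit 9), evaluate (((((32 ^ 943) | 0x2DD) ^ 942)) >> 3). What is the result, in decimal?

14

32 = 0000100000
943 = 1110101111
→ ^ → 1110001111 = 911
0x2DD = 1011011101
→ | → 1111011111 = 991
942 = 1110101110
→ ^ → 0001110001 = 113
→ >> 3 → 0000001110 = 14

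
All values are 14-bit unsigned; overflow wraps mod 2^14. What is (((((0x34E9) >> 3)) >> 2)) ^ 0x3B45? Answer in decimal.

0x34E9 = 11010011101001
→ >> 3 → 00011010011101 = 1693
→ >> 2 → 00000110100111 = 423
0x3B45 = 11101101000101
→ ^ → 11101011100010 = 15074

15074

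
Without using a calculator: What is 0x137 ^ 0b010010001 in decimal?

0x137 = 100110111
b = 010010001
XOR → 110100110 = 422

422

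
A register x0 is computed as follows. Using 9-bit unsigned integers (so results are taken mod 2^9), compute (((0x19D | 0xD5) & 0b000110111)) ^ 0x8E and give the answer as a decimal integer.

0x19D = 110011101
0xD5 = 011010101
→ | → 111011101 = 477
0b000110111 = 000110111
→ & → 000010101 = 21
0x8E = 010001110
→ ^ → 010011011 = 155

155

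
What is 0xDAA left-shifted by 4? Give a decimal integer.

55968

0xDAA = 0000110110101010
shift left by 4 → 1101101010100000 = 55968
(equivalently, 3498 × 2^4 = 3498 × 16)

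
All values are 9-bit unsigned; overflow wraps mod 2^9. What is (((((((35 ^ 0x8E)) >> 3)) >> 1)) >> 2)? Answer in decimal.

35 = 000100011
0x8E = 010001110
→ ^ → 010101101 = 173
→ >> 3 → 000010101 = 21
→ >> 1 → 000001010 = 10
→ >> 2 → 000000010 = 2

2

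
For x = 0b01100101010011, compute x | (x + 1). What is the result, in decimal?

6487

x = 1100101010011 = 6483
x + 1 = 1100101010100
OR    = 1100101010111 = 6487
(x | (x + 1) sets the lowest cleared bit.)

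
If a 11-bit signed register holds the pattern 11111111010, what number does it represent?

pattern = 11111111010 (MSB is 1 ⇒ negative)
Invert: 00000000101, add 1 → 00000000110 = 6, so the value is -6.
(Equivalently: 2042 - 2^11 = 2042 - 2048 = -6.)

-6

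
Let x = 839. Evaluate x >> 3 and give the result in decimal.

104

839 = 1101000111
shift right by 3 → 0001101000 = 104
(equivalently, floor(839 / 8))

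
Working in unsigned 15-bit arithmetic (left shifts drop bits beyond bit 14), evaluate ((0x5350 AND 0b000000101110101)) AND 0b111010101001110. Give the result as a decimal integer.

320

0x5350 = 101001101010000
0b000000101110101 = 000000101110101
→ AND → 000000101010000 = 336
0b111010101001110 = 111010101001110
→ AND → 000000101000000 = 320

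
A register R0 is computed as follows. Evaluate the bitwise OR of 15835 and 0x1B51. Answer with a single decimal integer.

16347

15835 = 11110111011011
0x1B51 = 01101101010001
 OR → 11111111011011 = 16347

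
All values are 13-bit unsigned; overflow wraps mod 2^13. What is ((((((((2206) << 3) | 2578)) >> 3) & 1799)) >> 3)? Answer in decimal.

32

2206 = 0100010011110
→ << 3 (mod 2^13) → 0010011110000 = 1264
2578 = 0101000010010
→ | → 0111011110010 = 3826
→ >> 3 → 0000111011110 = 478
1799 = 0011100000111
→ & → 0000100000110 = 262
→ >> 3 → 0000000100000 = 32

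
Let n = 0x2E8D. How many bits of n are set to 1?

8

0x2E8D = 10111010001101
Count the 1s: 1 + 1 + 1 + 1 + 1 + 1 + 1 + 1 = 8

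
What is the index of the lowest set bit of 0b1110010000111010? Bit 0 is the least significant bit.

1

0b1110010000111010 = 1110010000111010
Trailing zeros: 1, so the lowest set bit is bit 1 (value 2).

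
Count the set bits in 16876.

7

16876 = 100000111101100
Count the 1s: 1 + 1 + 1 + 1 + 1 + 1 + 1 = 7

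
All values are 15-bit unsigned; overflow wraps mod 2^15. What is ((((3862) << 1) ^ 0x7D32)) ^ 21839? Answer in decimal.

13905

3862 = 000111100010110
→ << 1 (mod 2^15) → 001111000101100 = 7724
0x7D32 = 111110100110010
→ ^ → 110001100011110 = 25374
21839 = 101010101001111
→ ^ → 011011001010001 = 13905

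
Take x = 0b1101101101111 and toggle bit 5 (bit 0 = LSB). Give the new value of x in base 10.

6991

x = 1101101101111
bit 5 is currently 1; toggle it via x ^ (1 << 5) = x ^ 32
→ 1101101001111 = 6991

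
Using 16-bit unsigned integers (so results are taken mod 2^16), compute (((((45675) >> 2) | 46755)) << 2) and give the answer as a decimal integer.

64236

45675 = 1011001001101011
→ >> 2 → 0010110010011010 = 11418
46755 = 1011011010100011
→ | → 1011111010111011 = 48827
→ << 2 (mod 2^16) → 1111101011101100 = 64236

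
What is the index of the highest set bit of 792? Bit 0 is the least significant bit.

9

792 = 1100011000
The topmost 1 is at position 9 (since 2^9 = 512 ≤ 792 < 1024).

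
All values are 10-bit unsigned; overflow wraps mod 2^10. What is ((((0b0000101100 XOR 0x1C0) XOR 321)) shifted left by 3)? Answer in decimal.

360

0b0000101100 = 0000101100
0x1C0 = 0111000000
→ XOR → 0111101100 = 492
321 = 0101000001
→ XOR → 0010101101 = 173
→ shifted left by 3 (mod 2^10) → 0101101000 = 360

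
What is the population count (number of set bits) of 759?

759 = 1011110111
Count the 1s: 1 + 1 + 1 + 1 + 1 + 1 + 1 + 1 = 8

8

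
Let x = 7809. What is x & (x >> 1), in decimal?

3584

x = 1111010000001 = 7809
x>>1 = 0111101000000
AND  = 0111000000000 = 3584
(x & (x >> 1) has a 1 wherever x has two consecutive 1 bits.)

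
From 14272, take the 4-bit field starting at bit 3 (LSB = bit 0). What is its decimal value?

v = 11011111000000
Shift right by 3: 11011111000
Mask low 4 bits: 1000 = 8

8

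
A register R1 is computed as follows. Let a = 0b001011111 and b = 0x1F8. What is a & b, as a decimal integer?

a = 001011111
0x1F8 = 111111000
AND → 001011000 = 88

88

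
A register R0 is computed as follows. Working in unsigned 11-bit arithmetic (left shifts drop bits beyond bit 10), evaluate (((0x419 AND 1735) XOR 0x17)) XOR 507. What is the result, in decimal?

0x419 = 10000011001
1735 = 11011000111
→ AND → 10000000001 = 1025
0x17 = 00000010111
→ XOR → 10000010110 = 1046
507 = 00111111011
→ XOR → 10111101101 = 1517

1517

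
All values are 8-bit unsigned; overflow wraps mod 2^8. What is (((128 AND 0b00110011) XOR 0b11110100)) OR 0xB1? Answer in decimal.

245

128 = 10000000
0b00110011 = 00110011
→ AND → 00000000 = 0
0b11110100 = 11110100
→ XOR → 11110100 = 244
0xB1 = 10110001
→ OR → 11110101 = 245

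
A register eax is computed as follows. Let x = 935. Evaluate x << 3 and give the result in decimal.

935 = 0001110100111
shift left by 3 → 1110100111000 = 7480
(equivalently, 935 × 2^3 = 935 × 8)

7480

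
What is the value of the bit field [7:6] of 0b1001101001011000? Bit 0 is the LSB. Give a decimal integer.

1

v = 1001101001011000
Shift right by 6: 1001101001
Mask low 2 bits: 01 = 1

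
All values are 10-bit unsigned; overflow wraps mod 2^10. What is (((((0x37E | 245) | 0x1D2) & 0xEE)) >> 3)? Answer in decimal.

0x37E = 1101111110
245 = 0011110101
→ | → 1111111111 = 1023
0x1D2 = 0111010010
→ | → 1111111111 = 1023
0xEE = 0011101110
→ & → 0011101110 = 238
→ >> 3 → 0000011101 = 29

29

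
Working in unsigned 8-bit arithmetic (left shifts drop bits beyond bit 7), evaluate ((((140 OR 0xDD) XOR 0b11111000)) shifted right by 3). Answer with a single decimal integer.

4

140 = 10001100
0xDD = 11011101
→ OR → 11011101 = 221
0b11111000 = 11111000
→ XOR → 00100101 = 37
→ shifted right by 3 → 00000100 = 4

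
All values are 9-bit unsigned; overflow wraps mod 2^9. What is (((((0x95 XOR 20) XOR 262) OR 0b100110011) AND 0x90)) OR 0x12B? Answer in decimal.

443

0x95 = 010010101
20 = 000010100
→ XOR → 010000001 = 129
262 = 100000110
→ XOR → 110000111 = 391
0b100110011 = 100110011
→ OR → 110110111 = 439
0x90 = 010010000
→ AND → 010010000 = 144
0x12B = 100101011
→ OR → 110111011 = 443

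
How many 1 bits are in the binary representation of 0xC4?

3

0xC4 = 11000100
Count the 1s: 1 + 1 + 1 = 3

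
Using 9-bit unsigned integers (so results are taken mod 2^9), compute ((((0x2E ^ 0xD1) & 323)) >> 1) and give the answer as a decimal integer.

0x2E = 000101110
0xD1 = 011010001
→ ^ → 011111111 = 255
323 = 101000011
→ & → 001000011 = 67
→ >> 1 → 000100001 = 33

33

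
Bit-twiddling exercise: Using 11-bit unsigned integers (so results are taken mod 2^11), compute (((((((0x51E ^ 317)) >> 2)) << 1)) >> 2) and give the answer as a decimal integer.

132

0x51E = 10100011110
317 = 00100111101
→ ^ → 10000100011 = 1059
→ >> 2 → 00100001000 = 264
→ << 1 (mod 2^11) → 01000010000 = 528
→ >> 2 → 00010000100 = 132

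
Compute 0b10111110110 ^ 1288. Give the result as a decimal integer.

254

a = 10111110110
1288 = 10100001000
XOR → 00011111110 = 254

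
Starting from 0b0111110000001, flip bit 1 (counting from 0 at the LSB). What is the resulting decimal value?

x = 0111110000001
bit 1 is currently 0; toggle it via x ^ (1 << 1) = x ^ 2
→ 0111110000011 = 3971

3971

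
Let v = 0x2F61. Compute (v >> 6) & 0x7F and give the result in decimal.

61

v = 10111101100001
Shift right by 6: 10111101
Mask low 7 bits: 0111101 = 61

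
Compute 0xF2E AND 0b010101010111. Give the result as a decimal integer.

0xF2E = 111100101110
b = 010101010111
AND → 010100000110 = 1286

1286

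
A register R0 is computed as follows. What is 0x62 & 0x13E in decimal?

0x62 = 001100010
0x13E = 100111110
AND → 000100010 = 34

34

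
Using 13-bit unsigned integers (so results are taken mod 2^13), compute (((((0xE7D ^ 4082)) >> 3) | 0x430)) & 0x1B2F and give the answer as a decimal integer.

33

0xE7D = 0111001111101
4082 = 0111111110010
→ ^ → 0000110001111 = 399
→ >> 3 → 0000000110001 = 49
0x430 = 0010000110000
→ | → 0010000110001 = 1073
0x1B2F = 1101100101111
→ & → 0000000100001 = 33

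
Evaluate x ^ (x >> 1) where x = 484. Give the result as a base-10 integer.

278

x = 111100100 = 484
x>>1 = 011110010
XOR  = 100010110 = 278
(x ^ (x >> 1) gives the standard binary-reflected Gray code of x.)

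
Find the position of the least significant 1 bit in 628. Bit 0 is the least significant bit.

628 = 1001110100
Trailing zeros: 2, so the lowest set bit is bit 2 (value 4).

2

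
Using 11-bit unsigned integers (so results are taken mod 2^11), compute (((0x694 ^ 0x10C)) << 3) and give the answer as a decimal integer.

0x694 = 11010010100
0x10C = 00100001100
→ ^ → 11110011000 = 1944
→ << 3 (mod 2^11) → 10011000000 = 1216

1216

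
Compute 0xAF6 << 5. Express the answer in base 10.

89792

0xAF6 = 00000101011110110
shift left by 5 → 10101111011000000 = 89792
(equivalently, 2806 × 2^5 = 2806 × 32)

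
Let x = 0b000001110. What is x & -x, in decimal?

x = 1110 = 14
-x (two's complement) = …0010
AND   = 0010 = 2
(x & -x isolates the lowest set bit of x.)

2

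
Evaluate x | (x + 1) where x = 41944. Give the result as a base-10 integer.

x = 1010001111011000 = 41944
x + 1 = 1010001111011001
OR    = 1010001111011001 = 41945
(x | (x + 1) sets the lowest cleared bit.)

41945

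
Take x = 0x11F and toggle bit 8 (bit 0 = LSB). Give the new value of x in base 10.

31

x = 100011111
bit 8 is currently 1; toggle it via x ^ (1 << 8) = x ^ 256
→ 000011111 = 31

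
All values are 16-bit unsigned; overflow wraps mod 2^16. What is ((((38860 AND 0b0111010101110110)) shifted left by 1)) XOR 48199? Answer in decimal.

38860 = 1001011111001100
0b0111010101110110 = 0111010101110110
→ AND → 0001010101000100 = 5444
→ shifted left by 1 (mod 2^16) → 0010101010001000 = 10888
48199 = 1011110001000111
→ XOR → 1001011011001111 = 38607

38607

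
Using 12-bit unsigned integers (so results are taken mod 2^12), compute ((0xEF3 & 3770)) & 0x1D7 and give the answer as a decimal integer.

146

0xEF3 = 111011110011
3770 = 111010111010
→ & → 111010110010 = 3762
0x1D7 = 000111010111
→ & → 000010010010 = 146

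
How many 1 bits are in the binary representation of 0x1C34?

6

0x1C34 = 1110000110100
Count the 1s: 1 + 1 + 1 + 1 + 1 + 1 = 6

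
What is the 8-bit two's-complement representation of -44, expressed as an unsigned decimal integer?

212

44 in 8 bits: 00101100
Invert: 11010011
Add 1:  11010100 = 212
(Check: 2^8 - 44 = 256 - 44 = 212.)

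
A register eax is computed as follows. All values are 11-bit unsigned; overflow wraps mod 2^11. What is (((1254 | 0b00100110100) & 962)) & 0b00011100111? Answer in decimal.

1254 = 10011100110
0b00100110100 = 00100110100
→ | → 10111110110 = 1526
962 = 01111000010
→ & → 00111000010 = 450
0b00011100111 = 00011100111
→ & → 00011000010 = 194

194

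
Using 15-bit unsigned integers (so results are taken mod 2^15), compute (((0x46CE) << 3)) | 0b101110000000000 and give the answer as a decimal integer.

32368

0x46CE = 100011011001110
→ << 3 (mod 2^15) → 011011001110000 = 13936
0b101110000000000 = 101110000000000
→ | → 111111001110000 = 32368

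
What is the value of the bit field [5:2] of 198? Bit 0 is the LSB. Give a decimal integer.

1

v = 011000110
Shift right by 2: 0110001
Mask low 4 bits: 0001 = 1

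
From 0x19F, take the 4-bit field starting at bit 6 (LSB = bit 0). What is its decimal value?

v = 0110011111
Shift right by 6: 0110
Mask low 4 bits: 0110 = 6

6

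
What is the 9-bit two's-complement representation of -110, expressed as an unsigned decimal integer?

110 in 9 bits: 001101110
Invert: 110010001
Add 1:  110010010 = 402
(Check: 2^9 - 110 = 512 - 110 = 402.)

402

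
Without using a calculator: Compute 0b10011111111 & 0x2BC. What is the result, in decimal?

a = 10011111111
0x2BC = 01010111100
AND → 00010111100 = 188

188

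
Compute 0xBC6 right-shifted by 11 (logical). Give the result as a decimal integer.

0xBC6 = 101111000110
shift right by 11 → 000000000001 = 1
(equivalently, floor(3014 / 2048))

1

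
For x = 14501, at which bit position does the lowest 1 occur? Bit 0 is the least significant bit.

0

14501 = 11100010100101
Trailing zeros: 0, so the lowest set bit is bit 0 (value 1).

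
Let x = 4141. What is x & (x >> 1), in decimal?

x = 1000000101101 = 4141
x>>1 = 0100000010110
AND  = 0000000000100 = 4
(x & (x >> 1) has a 1 wherever x has two consecutive 1 bits.)

4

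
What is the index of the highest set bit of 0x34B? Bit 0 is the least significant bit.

0x34B = 1101001011
The topmost 1 is at position 9 (since 2^9 = 512 ≤ 843 < 1024).

9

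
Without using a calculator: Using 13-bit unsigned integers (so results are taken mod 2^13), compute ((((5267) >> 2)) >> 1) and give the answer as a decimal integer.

5267 = 1010010010011
→ >> 2 → 0010100100100 = 1316
→ >> 1 → 0001010010010 = 658

658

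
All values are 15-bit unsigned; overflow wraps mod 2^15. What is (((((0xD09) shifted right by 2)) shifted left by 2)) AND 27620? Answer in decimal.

2304

0xD09 = 000110100001001
→ shifted right by 2 → 000001101000010 = 834
→ shifted left by 2 (mod 2^15) → 000110100001000 = 3336
27620 = 110101111100100
→ AND → 000100100000000 = 2304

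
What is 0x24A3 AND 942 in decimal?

162

0x24A3 = 10010010100011
942 = 00001110101110
AND → 00000010100010 = 162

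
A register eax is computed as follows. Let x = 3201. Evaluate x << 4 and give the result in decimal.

3201 = 0000110010000001
shift left by 4 → 1100100000010000 = 51216
(equivalently, 3201 × 2^4 = 3201 × 16)

51216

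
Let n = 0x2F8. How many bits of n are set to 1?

6

0x2F8 = 1011111000
Count the 1s: 1 + 1 + 1 + 1 + 1 + 1 = 6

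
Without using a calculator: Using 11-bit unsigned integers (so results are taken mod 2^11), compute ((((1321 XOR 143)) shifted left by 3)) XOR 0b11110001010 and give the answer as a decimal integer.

1321 = 10100101001
143 = 00010001111
→ XOR → 10110100110 = 1446
→ shifted left by 3 (mod 2^11) → 10100110000 = 1328
0b11110001010 = 11110001010
→ XOR → 01010111010 = 698

698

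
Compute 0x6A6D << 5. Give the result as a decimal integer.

0x6A6D = 00000110101001101101
shift left by 5 → 11010100110110100000 = 871840
(equivalently, 27245 × 2^5 = 27245 × 32)

871840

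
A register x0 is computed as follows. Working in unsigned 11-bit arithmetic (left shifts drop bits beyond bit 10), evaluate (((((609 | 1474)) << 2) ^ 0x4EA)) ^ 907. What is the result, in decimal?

609 = 01001100001
1474 = 10111000010
→ | → 11111100011 = 2019
→ << 2 (mod 2^11) → 11110001100 = 1932
0x4EA = 10011101010
→ ^ → 01101100110 = 870
907 = 01110001011
→ ^ → 00011101101 = 237

237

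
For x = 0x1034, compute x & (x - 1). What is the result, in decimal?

x = 1000000110100 = 4148
x - 1 = 1000000110011
AND   = 1000000110000 = 4144
(x & (x - 1) clears the lowest set bit of x.)

4144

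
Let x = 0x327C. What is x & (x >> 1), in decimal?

4156

x = 11001001111100 = 12924
x>>1 = 01100100111110
AND  = 01000000111100 = 4156
(x & (x >> 1) has a 1 wherever x has two consecutive 1 bits.)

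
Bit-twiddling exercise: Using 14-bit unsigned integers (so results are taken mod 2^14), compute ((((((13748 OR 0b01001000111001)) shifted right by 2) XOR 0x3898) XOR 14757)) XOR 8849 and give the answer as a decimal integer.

11843

13748 = 11010110110100
0b01001000111001 = 01001000111001
→ OR → 11011110111101 = 14269
→ shifted right by 2 → 00110111101111 = 3567
0x3898 = 11100010011000
→ XOR → 11010101110111 = 13687
14757 = 11100110100101
→ XOR → 00110011010010 = 3282
8849 = 10001010010001
→ XOR → 10111001000011 = 11843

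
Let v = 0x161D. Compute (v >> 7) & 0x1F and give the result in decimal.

12

v = 1011000011101
Shift right by 7: 101100
Mask low 5 bits: 01100 = 12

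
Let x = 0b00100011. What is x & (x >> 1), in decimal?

1

x = 100011 = 35
x>>1 = 010001
AND  = 000001 = 1
(x & (x >> 1) has a 1 wherever x has two consecutive 1 bits.)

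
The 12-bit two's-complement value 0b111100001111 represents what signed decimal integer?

-241

pattern = 111100001111 (MSB is 1 ⇒ negative)
Invert: 000011110000, add 1 → 000011110001 = 241, so the value is -241.
(Equivalently: 3855 - 2^12 = 3855 - 4096 = -241.)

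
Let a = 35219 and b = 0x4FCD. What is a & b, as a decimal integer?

35219 = 1000100110010011
0x4FCD = 0100111111001101
AND → 0000100110000001 = 2433

2433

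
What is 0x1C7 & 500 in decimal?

0x1C7 = 111000111
500 = 111110100
AND → 111000100 = 452

452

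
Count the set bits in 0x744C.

7

0x744C = 111010001001100
Count the 1s: 1 + 1 + 1 + 1 + 1 + 1 + 1 = 7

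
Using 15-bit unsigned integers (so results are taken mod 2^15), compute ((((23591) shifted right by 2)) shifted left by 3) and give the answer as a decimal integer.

23591 = 101110000100111
→ shifted right by 2 → 001011100001001 = 5897
→ shifted left by 3 (mod 2^15) → 011100001001000 = 14408

14408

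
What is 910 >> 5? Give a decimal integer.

28

910 = 1110001110
shift right by 5 → 0000011100 = 28
(equivalently, floor(910 / 32))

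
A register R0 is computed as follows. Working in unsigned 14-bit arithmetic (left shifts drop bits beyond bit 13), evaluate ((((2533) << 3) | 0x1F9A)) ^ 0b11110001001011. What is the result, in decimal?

2533 = 00100111100101
→ << 3 (mod 2^14) → 00111100101000 = 3880
0x1F9A = 01111110011010
→ | → 01111110111010 = 8122
0b11110001001011 = 11110001001011
→ ^ → 10001111110001 = 9201

9201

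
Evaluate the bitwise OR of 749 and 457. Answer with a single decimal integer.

1005

749 = 1011101101
457 = 0111001001
 OR → 1111101101 = 1005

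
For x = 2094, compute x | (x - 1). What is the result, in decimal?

x = 100000101110 = 2094
x - 1 = 100000101101
OR    = 100000101111 = 2095
(x | (x - 1) sets all bits below the lowest set bit.)

2095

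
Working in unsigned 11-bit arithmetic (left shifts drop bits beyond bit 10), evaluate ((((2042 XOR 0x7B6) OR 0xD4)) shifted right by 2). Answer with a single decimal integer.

55

2042 = 11111111010
0x7B6 = 11110110110
→ XOR → 00001001100 = 76
0xD4 = 00011010100
→ OR → 00011011100 = 220
→ shifted right by 2 → 00000110111 = 55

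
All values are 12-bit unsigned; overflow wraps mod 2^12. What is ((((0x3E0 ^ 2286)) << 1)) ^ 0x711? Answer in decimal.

269

0x3E0 = 001111100000
2286 = 100011101110
→ ^ → 101100001110 = 2830
→ << 1 (mod 2^12) → 011000011100 = 1564
0x711 = 011100010001
→ ^ → 000100001101 = 269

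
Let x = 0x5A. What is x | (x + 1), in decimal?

91

x = 1011010 = 90
x + 1 = 1011011
OR    = 1011011 = 91
(x | (x + 1) sets the lowest cleared bit.)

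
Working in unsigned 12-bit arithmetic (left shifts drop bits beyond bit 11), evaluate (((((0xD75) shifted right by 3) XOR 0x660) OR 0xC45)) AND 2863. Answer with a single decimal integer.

2831

0xD75 = 110101110101
→ shifted right by 3 → 000110101110 = 430
0x660 = 011001100000
→ XOR → 011111001110 = 1998
0xC45 = 110001000101
→ OR → 111111001111 = 4047
2863 = 101100101111
→ AND → 101100001111 = 2831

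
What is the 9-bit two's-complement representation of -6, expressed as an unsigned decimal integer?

6 in 9 bits: 000000110
Invert: 111111001
Add 1:  111111010 = 506
(Check: 2^9 - 6 = 512 - 6 = 506.)

506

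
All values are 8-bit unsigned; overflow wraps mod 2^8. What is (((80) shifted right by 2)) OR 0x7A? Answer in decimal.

126

80 = 01010000
→ shifted right by 2 → 00010100 = 20
0x7A = 01111010
→ OR → 01111110 = 126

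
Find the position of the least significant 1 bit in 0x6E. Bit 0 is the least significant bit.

1

0x6E = 1101110
Trailing zeros: 1, so the lowest set bit is bit 1 (value 2).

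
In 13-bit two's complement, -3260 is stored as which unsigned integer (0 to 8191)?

4932

3260 in 13 bits: 0110010111100
Invert: 1001101000011
Add 1:  1001101000100 = 4932
(Check: 2^13 - 3260 = 8192 - 3260 = 4932.)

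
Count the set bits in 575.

7

575 = 1000111111
Count the 1s: 1 + 1 + 1 + 1 + 1 + 1 + 1 = 7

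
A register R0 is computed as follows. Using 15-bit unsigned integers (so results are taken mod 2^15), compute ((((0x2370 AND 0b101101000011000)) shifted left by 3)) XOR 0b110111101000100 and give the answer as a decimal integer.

32708

0x2370 = 010001101110000
0b101101000011000 = 101101000011000
→ AND → 000001000010000 = 528
→ shifted left by 3 (mod 2^15) → 001000010000000 = 4224
0b110111101000100 = 110111101000100
→ XOR → 111111111000100 = 32708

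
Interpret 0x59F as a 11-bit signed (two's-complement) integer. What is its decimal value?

-609

pattern = 10110011111 (MSB is 1 ⇒ negative)
Invert: 01001100000, add 1 → 01001100001 = 609, so the value is -609.
(Equivalently: 1439 - 2^11 = 1439 - 2048 = -609.)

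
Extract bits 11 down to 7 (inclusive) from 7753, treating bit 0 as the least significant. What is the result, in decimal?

28

v = 1111001001001
Shift right by 7: 111100
Mask low 5 bits: 11100 = 28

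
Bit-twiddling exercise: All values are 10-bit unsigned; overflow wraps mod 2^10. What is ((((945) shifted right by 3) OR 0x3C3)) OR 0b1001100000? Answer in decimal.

1015

945 = 1110110001
→ shifted right by 3 → 0001110110 = 118
0x3C3 = 1111000011
→ OR → 1111110111 = 1015
0b1001100000 = 1001100000
→ OR → 1111110111 = 1015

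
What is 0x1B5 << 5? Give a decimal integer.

0x1B5 = 00000110110101
shift left by 5 → 11011010100000 = 13984
(equivalently, 437 × 2^5 = 437 × 32)

13984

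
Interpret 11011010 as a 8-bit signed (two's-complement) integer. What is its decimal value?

-38

pattern = 11011010 (MSB is 1 ⇒ negative)
Invert: 00100101, add 1 → 00100110 = 38, so the value is -38.
(Equivalently: 218 - 2^8 = 218 - 256 = -38.)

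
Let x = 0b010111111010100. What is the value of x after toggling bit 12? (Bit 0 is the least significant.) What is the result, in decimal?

16340

x = 010111111010100
bit 12 is currently 0; toggle it via x ^ (1 << 12) = x ^ 4096
→ 011111111010100 = 16340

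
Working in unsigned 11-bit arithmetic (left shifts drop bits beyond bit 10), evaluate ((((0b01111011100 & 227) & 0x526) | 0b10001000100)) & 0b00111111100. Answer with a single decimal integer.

68

0b01111011100 = 01111011100
227 = 00011100011
→ & → 00011000000 = 192
0x526 = 10100100110
→ & → 00000000000 = 0
0b10001000100 = 10001000100
→ | → 10001000100 = 1092
0b00111111100 = 00111111100
→ & → 00001000100 = 68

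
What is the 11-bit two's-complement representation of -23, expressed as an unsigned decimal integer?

2025

23 in 11 bits: 00000010111
Invert: 11111101000
Add 1:  11111101001 = 2025
(Check: 2^11 - 23 = 2048 - 23 = 2025.)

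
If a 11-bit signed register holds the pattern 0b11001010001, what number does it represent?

pattern = 11001010001 (MSB is 1 ⇒ negative)
Invert: 00110101110, add 1 → 00110101111 = 431, so the value is -431.
(Equivalently: 1617 - 2^11 = 1617 - 2048 = -431.)

-431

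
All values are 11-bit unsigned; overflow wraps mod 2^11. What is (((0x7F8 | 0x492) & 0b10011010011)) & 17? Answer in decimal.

16

0x7F8 = 11111111000
0x492 = 10010010010
→ | → 11111111010 = 2042
0b10011010011 = 10011010011
→ & → 10011010010 = 1234
17 = 00000010001
→ & → 00000010000 = 16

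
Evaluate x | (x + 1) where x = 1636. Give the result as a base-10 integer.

x = 11001100100 = 1636
x + 1 = 11001100101
OR    = 11001100101 = 1637
(x | (x + 1) sets the lowest cleared bit.)

1637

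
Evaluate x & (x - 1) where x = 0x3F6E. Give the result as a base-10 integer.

x = 11111101101110 = 16238
x - 1 = 11111101101101
AND   = 11111101101100 = 16236
(x & (x - 1) clears the lowest set bit of x.)

16236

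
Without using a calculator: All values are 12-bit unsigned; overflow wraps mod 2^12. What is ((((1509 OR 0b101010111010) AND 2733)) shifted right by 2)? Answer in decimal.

1509 = 010111100101
0b101010111010 = 101010111010
→ OR → 111111111111 = 4095
2733 = 101010101101
→ AND → 101010101101 = 2733
→ shifted right by 2 → 001010101011 = 683

683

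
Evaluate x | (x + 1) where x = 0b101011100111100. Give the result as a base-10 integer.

22333

x = 101011100111100 = 22332
x + 1 = 101011100111101
OR    = 101011100111101 = 22333
(x | (x + 1) sets the lowest cleared bit.)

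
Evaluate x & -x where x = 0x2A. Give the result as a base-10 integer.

x = 101010 = 42
-x (two's complement) = …010110
AND   = 000010 = 2
(x & -x isolates the lowest set bit of x.)

2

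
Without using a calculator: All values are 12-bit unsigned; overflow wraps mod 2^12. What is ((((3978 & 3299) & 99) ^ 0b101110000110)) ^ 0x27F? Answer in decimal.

3978 = 111110001010
3299 = 110011100011
→ & → 110010000010 = 3202
99 = 000001100011
→ & → 000000000010 = 2
0b101110000110 = 101110000110
→ ^ → 101110000100 = 2948
0x27F = 001001111111
→ ^ → 100111111011 = 2555

2555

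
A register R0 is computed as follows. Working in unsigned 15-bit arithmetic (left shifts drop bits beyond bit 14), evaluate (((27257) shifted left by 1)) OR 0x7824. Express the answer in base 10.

31990

27257 = 110101001111001
→ shifted left by 1 (mod 2^15) → 101010011110010 = 21746
0x7824 = 111100000100100
→ OR → 111110011110110 = 31990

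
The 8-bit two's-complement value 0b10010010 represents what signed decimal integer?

pattern = 10010010 (MSB is 1 ⇒ negative)
Invert: 01101101, add 1 → 01101110 = 110, so the value is -110.
(Equivalently: 146 - 2^8 = 146 - 256 = -110.)

-110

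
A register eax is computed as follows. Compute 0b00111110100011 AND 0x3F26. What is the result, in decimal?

a = 00111110100011
0x3F26 = 11111100100110
AND → 00111100100010 = 3874

3874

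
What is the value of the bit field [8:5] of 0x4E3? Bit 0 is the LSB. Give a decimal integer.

v = 10011100011
Shift right by 5: 100111
Mask low 4 bits: 0111 = 7

7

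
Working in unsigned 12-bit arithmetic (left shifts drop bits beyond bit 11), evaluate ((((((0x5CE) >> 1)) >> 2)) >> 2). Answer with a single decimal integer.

0x5CE = 010111001110
→ >> 1 → 001011100111 = 743
→ >> 2 → 000010111001 = 185
→ >> 2 → 000000101110 = 46

46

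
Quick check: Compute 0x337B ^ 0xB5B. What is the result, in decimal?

0x337B = 11001101111011
0xB5B = 00101101011011
XOR → 11100000100000 = 14368

14368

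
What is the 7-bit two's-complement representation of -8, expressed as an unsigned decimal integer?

8 in 7 bits: 0001000
Invert: 1110111
Add 1:  1111000 = 120
(Check: 2^7 - 8 = 128 - 8 = 120.)

120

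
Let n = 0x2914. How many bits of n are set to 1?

5

0x2914 = 10100100010100
Count the 1s: 1 + 1 + 1 + 1 + 1 = 5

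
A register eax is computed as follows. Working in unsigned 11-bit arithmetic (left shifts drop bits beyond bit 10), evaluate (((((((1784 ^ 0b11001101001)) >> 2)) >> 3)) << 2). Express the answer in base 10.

1784 = 11011111000
0b11001101001 = 11001101001
→ ^ → 00010010001 = 145
→ >> 2 → 00000100100 = 36
→ >> 3 → 00000000100 = 4
→ << 2 (mod 2^11) → 00000010000 = 16

16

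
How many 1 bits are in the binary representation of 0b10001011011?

n = 10001011011
Count the 1s: 1 + 1 + 1 + 1 + 1 + 1 = 6

6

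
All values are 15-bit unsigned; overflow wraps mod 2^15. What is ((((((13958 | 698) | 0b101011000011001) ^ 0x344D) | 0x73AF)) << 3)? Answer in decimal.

8184

13958 = 011011010000110
698 = 000001010111010
→ | → 011011010111110 = 14014
0b101011000011001 = 101011000011001
→ | → 111011010111111 = 30399
0x344D = 011010001001101
→ ^ → 100001011110010 = 17138
0x73AF = 111001110101111
→ | → 111001111111111 = 29695
→ << 3 (mod 2^15) → 001111111111000 = 8184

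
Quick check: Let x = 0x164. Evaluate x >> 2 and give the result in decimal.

0x164 = 101100100
shift right by 2 → 001011001 = 89
(equivalently, floor(356 / 4))

89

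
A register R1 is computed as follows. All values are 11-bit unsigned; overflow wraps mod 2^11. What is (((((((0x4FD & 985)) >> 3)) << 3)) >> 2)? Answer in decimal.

54

0x4FD = 10011111101
985 = 01111011001
→ & → 00011011001 = 217
→ >> 3 → 00000011011 = 27
→ << 3 (mod 2^11) → 00011011000 = 216
→ >> 2 → 00000110110 = 54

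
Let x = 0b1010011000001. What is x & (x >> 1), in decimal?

64

x = 1010011000001 = 5313
x>>1 = 0101001100000
AND  = 0000001000000 = 64
(x & (x >> 1) has a 1 wherever x has two consecutive 1 bits.)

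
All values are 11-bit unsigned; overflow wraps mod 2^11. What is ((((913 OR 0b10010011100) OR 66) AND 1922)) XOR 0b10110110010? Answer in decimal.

913 = 01110010001
0b10010011100 = 10010011100
→ OR → 11110011101 = 1949
66 = 00001000010
→ OR → 11111011111 = 2015
1922 = 11110000010
→ AND → 11110000010 = 1922
0b10110110010 = 10110110010
→ XOR → 01000110000 = 560

560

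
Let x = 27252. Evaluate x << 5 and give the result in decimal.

872064

27252 = 00000110101001110100
shift left by 5 → 11010100111010000000 = 872064
(equivalently, 27252 × 2^5 = 27252 × 32)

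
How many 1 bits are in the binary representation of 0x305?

0x305 = 1100000101
Count the 1s: 1 + 1 + 1 + 1 = 4

4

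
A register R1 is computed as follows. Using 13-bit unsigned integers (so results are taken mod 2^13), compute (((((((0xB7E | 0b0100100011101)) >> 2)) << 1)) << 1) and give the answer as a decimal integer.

0xB7E = 0101101111110
0b0100100011101 = 0100100011101
→ | → 0101101111111 = 2943
→ >> 2 → 0001011011111 = 735
→ << 1 (mod 2^13) → 0010110111110 = 1470
→ << 1 (mod 2^13) → 0101101111100 = 2940

2940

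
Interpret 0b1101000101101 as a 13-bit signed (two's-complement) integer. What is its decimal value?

-1491

pattern = 1101000101101 (MSB is 1 ⇒ negative)
Invert: 0010111010010, add 1 → 0010111010011 = 1491, so the value is -1491.
(Equivalently: 6701 - 2^13 = 6701 - 8192 = -1491.)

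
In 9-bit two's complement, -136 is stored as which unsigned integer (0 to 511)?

376

136 in 9 bits: 010001000
Invert: 101110111
Add 1:  101111000 = 376
(Check: 2^9 - 136 = 512 - 136 = 376.)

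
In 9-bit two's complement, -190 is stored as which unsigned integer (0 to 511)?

190 in 9 bits: 010111110
Invert: 101000001
Add 1:  101000010 = 322
(Check: 2^9 - 190 = 512 - 190 = 322.)

322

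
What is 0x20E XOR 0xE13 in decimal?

0x20E = 001000001110
0xE13 = 111000010011
XOR → 110000011101 = 3101

3101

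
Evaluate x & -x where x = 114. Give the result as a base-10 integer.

2

x = 1110010 = 114
-x (two's complement) = …0001110
AND   = 0000010 = 2
(x & -x isolates the lowest set bit of x.)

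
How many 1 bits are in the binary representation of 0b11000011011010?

n = 11000011011010
Count the 1s: 1 + 1 + 1 + 1 + 1 + 1 + 1 = 7

7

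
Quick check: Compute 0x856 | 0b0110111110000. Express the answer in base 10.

3574

0x856 = 100001010110
b = 110111110000
 OR → 110111110110 = 3574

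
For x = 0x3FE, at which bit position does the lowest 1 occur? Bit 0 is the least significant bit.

0x3FE = 1111111110
Trailing zeros: 1, so the lowest set bit is bit 1 (value 2).

1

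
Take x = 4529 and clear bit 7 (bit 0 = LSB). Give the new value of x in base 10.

4401

x = 01000110110001
bit 7 is currently 1; clear it via x & ~(1 << 7) = x & ~128
→ 01000100110001 = 4401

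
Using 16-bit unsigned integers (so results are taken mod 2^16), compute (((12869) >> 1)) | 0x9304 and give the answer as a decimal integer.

39718

12869 = 0011001001000101
→ >> 1 → 0001100100100010 = 6434
0x9304 = 1001001100000100
→ | → 1001101100100110 = 39718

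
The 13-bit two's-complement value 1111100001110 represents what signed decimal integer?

pattern = 1111100001110 (MSB is 1 ⇒ negative)
Invert: 0000011110001, add 1 → 0000011110010 = 242, so the value is -242.
(Equivalently: 7950 - 2^13 = 7950 - 8192 = -242.)

-242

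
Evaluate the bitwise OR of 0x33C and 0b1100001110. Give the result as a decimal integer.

0x33C = 1100111100
b = 1100001110
 OR → 1100111110 = 830

830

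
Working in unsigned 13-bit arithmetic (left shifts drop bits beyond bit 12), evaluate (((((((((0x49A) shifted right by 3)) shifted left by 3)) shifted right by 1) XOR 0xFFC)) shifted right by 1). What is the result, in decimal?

1752

0x49A = 0010010011010
→ shifted right by 3 → 0000010010011 = 147
→ shifted left by 3 (mod 2^13) → 0010010011000 = 1176
→ shifted right by 1 → 0001001001100 = 588
0xFFC = 0111111111100
→ XOR → 0110110110000 = 3504
→ shifted right by 1 → 0011011011000 = 1752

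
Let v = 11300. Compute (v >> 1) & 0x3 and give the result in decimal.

v = 10110000100100
Shift right by 1: 1011000010010
Mask low 2 bits: 10 = 2

2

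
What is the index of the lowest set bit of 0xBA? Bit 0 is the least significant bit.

1

0xBA = 10111010
Trailing zeros: 1, so the lowest set bit is bit 1 (value 2).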